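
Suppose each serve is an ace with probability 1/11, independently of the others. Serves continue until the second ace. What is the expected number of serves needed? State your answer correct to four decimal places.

Y = total serves until the second success; negative binomial with r=2, p=0.090909.
E[Y] = r / p = 2 / 0.090909 = 22.000000

22.0000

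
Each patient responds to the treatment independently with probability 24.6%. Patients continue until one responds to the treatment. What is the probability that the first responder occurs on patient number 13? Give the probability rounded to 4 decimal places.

0.0083

Geometric (trials to first success), p = 0.246.
P(Y = 13) = (1−p)^12 · p = 0.033764 · 0.246 = 0.008306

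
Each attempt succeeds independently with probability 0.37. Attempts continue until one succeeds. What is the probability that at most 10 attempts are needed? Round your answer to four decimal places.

Y = number of attempts to the first success; geometric, p = 0.37.
P(Y ≤ 10) = 1 − (1−p)^10 = 1 − 0.009849 = 0.990151

0.9902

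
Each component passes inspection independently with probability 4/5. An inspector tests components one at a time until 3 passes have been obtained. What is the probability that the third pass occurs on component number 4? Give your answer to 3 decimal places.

Y = trial on which the third success occurs; negative binomial, r=3, p=0.80.
P(Y=4) = C(3,2) · p^3 · (1−p)^1
= 3 · 0.512 · 0.2 = 0.30720

0.307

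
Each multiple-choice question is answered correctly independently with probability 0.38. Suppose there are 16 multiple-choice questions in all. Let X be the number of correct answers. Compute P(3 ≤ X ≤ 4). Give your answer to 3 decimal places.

0.184

X ~ Binomial(16, 0.38); P(3 ≤ X ≤ 4) = Σ C(16,k) p^k (1−p)^(16−k) over k:
  k=3: C(16,3)·0.38^3·0.62^13 = 0.06147
  k=4: C(16,4)·0.38^4·0.62^12 = 0.12244
Total = 0.18390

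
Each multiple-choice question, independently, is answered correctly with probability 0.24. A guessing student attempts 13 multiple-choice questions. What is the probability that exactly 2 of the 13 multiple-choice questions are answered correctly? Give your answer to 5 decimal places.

X ~ Binomial(n=13, p=0.24).
P(X=2) = C(13,2) · p^2 · (1−p)^11
= 78 · 0.0576 · 0.04886 = 0.2195162

0.21952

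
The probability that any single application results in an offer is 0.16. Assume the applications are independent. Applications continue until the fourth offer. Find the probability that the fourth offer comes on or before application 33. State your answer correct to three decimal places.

Finishing within 33 applications ⇔ at least 4 successes in the first 33. With X ~ Binomial(33, 0.16), P(Y ≤ 33) = 1 − P(X ≤ 3).
  k=0: C(33,0)·0.16^0·0.84^33 = 0.00317
  k=1: C(33,1)·0.16^1·0.84^32 = 0.01993
  k=2: C(33,2)·0.16^2·0.84^31 = 0.06075
  k=3: C(33,3)·0.16^3·0.84^30 = 0.11957
1 − 0.20342 = 0.79658

0.797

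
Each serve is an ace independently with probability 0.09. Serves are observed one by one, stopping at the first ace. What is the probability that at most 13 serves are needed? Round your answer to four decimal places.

0.7065

Y = number of serves to the first success; geometric, p = 0.09.
P(Y ≤ 13) = 1 − (1−p)^13 = 1 − 0.293453 = 0.706547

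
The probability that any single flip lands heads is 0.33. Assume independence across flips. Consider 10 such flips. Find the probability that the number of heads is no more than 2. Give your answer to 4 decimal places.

X ~ Binomial(10, 0.33); P(X ≤ 2) = Σ C(10,k) p^k (1−p)^(10−k) over k:
  k=0: C(10,0)·0.33^0·0.67^10 = 0.018228
  k=1: C(10,1)·0.33^1·0.67^9 = 0.089782
  k=2: C(10,2)·0.33^2·0.67^8 = 0.198993
Total = 0.307003

0.3070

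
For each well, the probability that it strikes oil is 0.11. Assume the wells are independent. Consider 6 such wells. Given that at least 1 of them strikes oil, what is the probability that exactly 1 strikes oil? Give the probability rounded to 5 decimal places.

X ~ Binomial(6, 0.11). Want P(X=1 | X≥1) = P(X=1) / P(X≥1).
P(X=1) = C(6,1)·0.11^1·0.89^5 = 0.3685479
P(X≥1) = 1 − 0.4969813 = 0.5030187
Ratio = 0.3685479 / 0.5030187 = 0.7326724

0.73267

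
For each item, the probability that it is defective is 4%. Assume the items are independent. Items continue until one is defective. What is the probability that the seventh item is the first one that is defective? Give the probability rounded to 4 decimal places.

Geometric (trials to first success), p = 0.04.
P(Y = 7) = (1−p)^6 · p = 0.78276 · 0.04 = 0.031310

0.0313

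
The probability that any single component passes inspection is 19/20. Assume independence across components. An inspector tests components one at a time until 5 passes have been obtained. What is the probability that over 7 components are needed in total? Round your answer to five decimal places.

0.00376

Needing more than 7 components ⇔ fewer than 5 successes in the first 7. With X ~ Binomial(7, 0.95), P(Y > 7) = P(X ≤ 4).
  k=0: C(7,0)·0.95^0·0.05^7 = 0.0000000
  k=1: C(7,1)·0.95^1·0.05^6 = 0.0000001
  k=2: C(7,2)·0.95^2·0.05^5 = 0.0000059
  k=3: C(7,3)·0.95^3·0.05^4 = 0.0001876
  k=4: C(7,4)·0.95^4·0.05^3 = 0.0035635
P(X ≤ 4) = 0.0037570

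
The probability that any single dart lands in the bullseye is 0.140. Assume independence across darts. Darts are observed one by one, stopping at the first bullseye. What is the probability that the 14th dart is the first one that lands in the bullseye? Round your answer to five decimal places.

0.01971

Geometric (trials to first success), p = 0.14.
P(Y = 14) = (1−p)^13 · p = 0.14076 · 0.14 = 0.0197064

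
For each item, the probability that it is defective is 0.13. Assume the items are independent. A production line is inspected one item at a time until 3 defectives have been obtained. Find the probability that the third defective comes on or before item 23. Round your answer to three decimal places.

0.590

Finishing within 23 items ⇔ at least 3 successes in the first 23. With X ~ Binomial(23, 0.13), P(Y ≤ 23) = 1 − P(X ≤ 2).
  k=0: C(23,0)·0.13^0·0.87^23 = 0.04064
  k=1: C(23,1)·0.13^1·0.87^22 = 0.13967
  k=2: C(23,2)·0.13^2·0.87^21 = 0.22957
1 − 0.40987 = 0.59013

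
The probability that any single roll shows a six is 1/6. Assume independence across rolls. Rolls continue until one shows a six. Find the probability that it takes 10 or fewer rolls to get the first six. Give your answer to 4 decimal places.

0.8385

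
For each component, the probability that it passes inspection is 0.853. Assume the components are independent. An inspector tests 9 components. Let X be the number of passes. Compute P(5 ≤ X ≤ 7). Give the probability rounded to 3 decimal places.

0.385

X ~ Binomial(9, 0.853); P(5 ≤ X ≤ 7) = Σ C(9,k) p^k (1−p)^(9−k) over k:
  k=5: C(9,5)·0.853^5·0.147^4 = 0.02657
  k=6: C(9,6)·0.853^6·0.147^3 = 0.10278
  k=7: C(9,7)·0.853^7·0.147^2 = 0.25561
Total = 0.38497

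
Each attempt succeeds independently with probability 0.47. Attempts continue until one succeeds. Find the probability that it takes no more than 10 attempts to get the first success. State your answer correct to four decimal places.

0.9983

Y = number of attempts to the first success; geometric, p = 0.47.
P(Y ≤ 10) = 1 − (1−p)^10 = 1 − 0.001749 = 0.998251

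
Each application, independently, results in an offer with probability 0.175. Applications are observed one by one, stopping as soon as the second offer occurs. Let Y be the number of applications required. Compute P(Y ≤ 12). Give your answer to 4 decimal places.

0.6475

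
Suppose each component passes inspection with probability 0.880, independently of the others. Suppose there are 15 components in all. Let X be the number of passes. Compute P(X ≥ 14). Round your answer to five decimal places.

0.44760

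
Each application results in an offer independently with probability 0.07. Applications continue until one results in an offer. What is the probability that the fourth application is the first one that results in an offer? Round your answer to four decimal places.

0.0563

Geometric (trials to first success), p = 0.07.
P(Y = 4) = (1−p)^3 · p = 0.80436 · 0.07 = 0.056305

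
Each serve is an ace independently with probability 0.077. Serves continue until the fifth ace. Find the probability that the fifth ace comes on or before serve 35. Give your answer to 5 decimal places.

Finishing within 35 serves ⇔ at least 5 successes in the first 35. With X ~ Binomial(35, 0.077), P(Y ≤ 35) = 1 − P(X ≤ 4).
  k=0: C(35,0)·0.077^0·0.923^35 = 0.0605424
  k=1: C(35,1)·0.077^1·0.923^34 = 0.1767733
  k=2: C(35,2)·0.077^2·0.923^33 = 0.2507001
  k=3: C(35,3)·0.077^3·0.923^32 = 0.2300574
  k=4: C(35,4)·0.077^4·0.923^31 = 0.1535378
1 − 0.8716110 = 0.1283890

0.12839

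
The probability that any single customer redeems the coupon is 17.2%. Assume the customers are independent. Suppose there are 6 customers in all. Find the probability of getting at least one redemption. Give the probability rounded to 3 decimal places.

P(at least one) = 1 − P(none) = 1 − (1 − 0.172)^6
= 1 − 0.32224 = 0.67776

0.678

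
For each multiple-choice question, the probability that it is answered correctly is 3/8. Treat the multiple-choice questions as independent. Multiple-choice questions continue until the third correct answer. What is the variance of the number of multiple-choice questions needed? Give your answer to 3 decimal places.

13.333

Y = total multiple-choice questions until the third success; negative binomial with r=3, p=0.375.
Var(Y) = r(1−p)/p² = 3·0.625 / 0.375² = 13.33333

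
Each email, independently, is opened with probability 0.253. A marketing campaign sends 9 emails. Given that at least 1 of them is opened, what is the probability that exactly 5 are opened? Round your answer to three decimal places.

0.044

X ~ Binomial(9, 0.253). Want P(X=5 | X≥1) = P(X=5) / P(X≥1).
P(X=5) = C(9,5)·0.253^5·0.747^4 = 0.04067
P(X≥1) = 1 − 0.07242 = 0.92758
Ratio = 0.04067 / 0.92758 = 0.04384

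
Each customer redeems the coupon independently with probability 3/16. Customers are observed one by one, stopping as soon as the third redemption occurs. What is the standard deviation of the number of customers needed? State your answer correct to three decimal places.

8.327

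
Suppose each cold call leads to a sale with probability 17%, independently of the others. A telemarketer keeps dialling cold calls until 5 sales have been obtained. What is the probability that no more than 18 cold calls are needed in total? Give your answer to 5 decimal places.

Finishing within 18 cold calls ⇔ at least 5 successes in the first 18. With X ~ Binomial(18, 0.17), P(Y ≤ 18) = 1 − P(X ≤ 4).
  k=0: C(18,0)·0.17^0·0.83^18 = 0.0349467
  k=1: C(18,1)·0.17^1·0.83^17 = 0.1288395
  k=2: C(18,2)·0.17^2·0.83^16 = 0.2243049
  k=3: C(18,3)·0.17^3·0.83^15 = 0.2450238
  k=4: C(18,4)·0.17^4·0.83^14 = 0.1881960
1 − 0.8213109 = 0.1786891

0.17869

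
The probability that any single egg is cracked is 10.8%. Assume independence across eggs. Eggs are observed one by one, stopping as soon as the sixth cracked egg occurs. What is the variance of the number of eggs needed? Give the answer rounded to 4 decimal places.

458.8477

Y = total eggs until the sixth success; negative binomial with r=6, p=0.108.
Var(Y) = r(1−p)/p² = 6·0.892 / 0.108² = 458.847737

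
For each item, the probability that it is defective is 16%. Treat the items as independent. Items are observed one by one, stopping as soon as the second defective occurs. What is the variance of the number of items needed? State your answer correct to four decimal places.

Y = total items until the second success; negative binomial with r=2, p=0.16.
Var(Y) = r(1−p)/p² = 2·0.84 / 0.16² = 65.625000

65.6250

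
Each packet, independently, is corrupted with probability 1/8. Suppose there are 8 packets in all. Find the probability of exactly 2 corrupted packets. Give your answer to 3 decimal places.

0.196

X ~ Binomial(n=8, p=0.125).
P(X=2) = C(8,2) · p^2 · (1−p)^6
= 28 · 0.015625 · 0.4488 = 0.19635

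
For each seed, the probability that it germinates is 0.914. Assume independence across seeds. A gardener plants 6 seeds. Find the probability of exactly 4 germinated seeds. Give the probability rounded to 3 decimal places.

0.077

X ~ Binomial(n=6, p=0.914).
P(X=4) = C(6,4) · p^4 · (1−p)^2
= 15 · 0.69789 · 0.007396 = 0.07742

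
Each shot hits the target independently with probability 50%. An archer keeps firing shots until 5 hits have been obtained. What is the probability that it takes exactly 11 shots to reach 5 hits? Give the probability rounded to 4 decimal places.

0.1025

Y = trial on which the fifth success occurs; negative binomial, r=5, p=0.50.
P(Y=11) = C(10,4) · p^5 · (1−p)^6
= 210 · 0.03125 · 0.015625 = 0.102539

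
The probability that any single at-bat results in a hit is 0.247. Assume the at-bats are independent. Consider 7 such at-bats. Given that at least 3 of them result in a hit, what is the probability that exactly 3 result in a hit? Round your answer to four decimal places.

0.7143

X ~ Binomial(7, 0.247). Want P(X=3 | X≥3) = P(X=3) / P(X≥3).
P(X=3) = C(7,3)·0.247^3·0.753^4 = 0.169566
P(X≥3) = 1 − 0.137267 − 0.315184 − 0.310162 = 0.237387
Ratio = 0.169566 / 0.237387 = 0.714301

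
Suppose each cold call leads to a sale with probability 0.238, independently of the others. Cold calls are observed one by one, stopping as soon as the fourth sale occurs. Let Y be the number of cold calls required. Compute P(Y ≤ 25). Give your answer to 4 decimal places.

0.8790

Finishing within 25 cold calls ⇔ at least 4 successes in the first 25. With X ~ Binomial(25, 0.238), P(Y ≤ 25) = 1 − P(X ≤ 3).
  k=0: C(25,0)·0.238^0·0.762^25 = 0.001119
  k=1: C(25,1)·0.238^1·0.762^24 = 0.008738
  k=2: C(25,2)·0.238^2·0.762^23 = 0.032752
  k=3: C(25,3)·0.238^3·0.762^22 = 0.078427
1 − 0.121037 = 0.878963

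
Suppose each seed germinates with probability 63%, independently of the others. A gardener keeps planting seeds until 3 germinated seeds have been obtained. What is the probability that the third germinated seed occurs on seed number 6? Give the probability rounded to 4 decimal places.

Y = trial on which the third success occurs; negative binomial, r=3, p=0.63.
P(Y=6) = C(5,2) · p^3 · (1−p)^3
= 10 · 0.25005 · 0.050653 = 0.126656

0.1267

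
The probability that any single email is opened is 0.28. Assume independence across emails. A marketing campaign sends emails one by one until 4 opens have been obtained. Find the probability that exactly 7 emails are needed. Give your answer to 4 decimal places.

0.0459

Y = trial on which the fourth success occurs; negative binomial, r=4, p=0.28.
P(Y=7) = C(6,3) · p^4 · (1−p)^3
= 20 · 0.0061466 · 0.37325 = 0.045884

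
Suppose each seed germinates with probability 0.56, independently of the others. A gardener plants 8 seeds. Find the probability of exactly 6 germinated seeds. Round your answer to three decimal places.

0.167

X ~ Binomial(n=8, p=0.56).
P(X=6) = C(8,6) · p^6 · (1−p)^2
= 28 · 0.030841 · 0.1936 = 0.16718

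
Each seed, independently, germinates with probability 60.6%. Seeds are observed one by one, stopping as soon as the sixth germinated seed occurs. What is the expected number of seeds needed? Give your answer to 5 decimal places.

Y = total seeds until the sixth success; negative binomial with r=6, p=0.606.
E[Y] = r / p = 6 / 0.606 = 9.9009901

9.90099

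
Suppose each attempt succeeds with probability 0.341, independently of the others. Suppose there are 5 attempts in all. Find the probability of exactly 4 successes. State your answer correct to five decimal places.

X ~ Binomial(n=5, p=0.341).
P(X=4) = C(5,4) · p^4 · (1−p)^1
= 5 · 0.013521 · 0.659 = 0.0445526

0.04455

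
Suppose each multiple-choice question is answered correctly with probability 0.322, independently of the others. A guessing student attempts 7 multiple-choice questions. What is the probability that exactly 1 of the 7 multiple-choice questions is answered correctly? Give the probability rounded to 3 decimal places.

0.219

X ~ Binomial(n=7, p=0.322).
P(X=1) = C(7,1) · p^1 · (1−p)^6
= 7 · 0.322 · 0.097136 = 0.21894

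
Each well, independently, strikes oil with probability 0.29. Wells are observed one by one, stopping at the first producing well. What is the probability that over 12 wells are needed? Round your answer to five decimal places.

0.01641

Y = number of wells to the first success; geometric, p = 0.29.
P(Y > 12) = P(first 12 all fail) = (1−p)^12 = 0.0164097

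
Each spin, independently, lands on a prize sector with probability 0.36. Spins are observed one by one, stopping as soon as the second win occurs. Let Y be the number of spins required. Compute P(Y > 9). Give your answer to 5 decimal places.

0.10921

Needing more than 9 spins ⇔ fewer than 2 successes in the first 9. With X ~ Binomial(9, 0.36), P(Y > 9) = P(X ≤ 1).
  k=0: C(9,0)·0.36^0·0.64^9 = 0.0180144
  k=1: C(9,1)·0.36^1·0.64^8 = 0.0911979
P(X ≤ 1) = 0.1092123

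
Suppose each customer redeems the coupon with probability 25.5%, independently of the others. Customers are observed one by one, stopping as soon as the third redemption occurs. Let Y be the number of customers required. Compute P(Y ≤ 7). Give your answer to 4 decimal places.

0.2540

Finishing within 7 customers ⇔ at least 3 successes in the first 7. With X ~ Binomial(7, 0.255), P(Y ≤ 7) = 1 − P(X ≤ 2).
  k=0: C(7,0)·0.255^0·0.745^7 = 0.127378
  k=1: C(7,1)·0.255^1·0.745^6 = 0.305194
  k=2: C(7,2)·0.255^2·0.745^5 = 0.313387
1 − 0.745959 = 0.254041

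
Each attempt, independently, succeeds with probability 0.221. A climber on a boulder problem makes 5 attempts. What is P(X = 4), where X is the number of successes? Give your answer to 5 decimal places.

X ~ Binomial(n=5, p=0.221).
P(X=4) = C(5,4) · p^4 · (1−p)^1
= 5 · 0.0023854 · 0.779 = 0.0092913

0.00929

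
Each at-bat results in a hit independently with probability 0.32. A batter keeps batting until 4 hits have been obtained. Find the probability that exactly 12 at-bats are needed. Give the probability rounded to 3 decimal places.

Y = trial on which the fourth success occurs; negative binomial, r=4, p=0.32.
P(Y=12) = C(11,3) · p^4 · (1−p)^8
= 165 · 0.010486 · 0.045716 = 0.07910

0.079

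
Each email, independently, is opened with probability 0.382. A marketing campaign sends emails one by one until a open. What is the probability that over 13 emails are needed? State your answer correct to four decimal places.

0.0019

Y = number of emails to the first success; geometric, p = 0.382.
P(Y > 13) = P(first 13 all fail) = (1−p)^13 = 0.001918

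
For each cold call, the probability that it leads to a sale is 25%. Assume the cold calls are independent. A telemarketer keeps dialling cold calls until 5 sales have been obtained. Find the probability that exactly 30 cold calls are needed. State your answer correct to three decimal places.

0.017

Y = trial on which the fifth success occurs; negative binomial, r=5, p=0.25.
P(Y=30) = C(29,4) · p^5 · (1−p)^25
= 23751 · 0.00097656 · 0.00075254 = 0.01745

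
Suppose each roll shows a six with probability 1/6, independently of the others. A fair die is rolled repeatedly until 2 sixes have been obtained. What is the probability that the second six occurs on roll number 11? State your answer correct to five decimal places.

Y = trial on which the second success occurs; negative binomial, r=2, p=0.166667.
P(Y=11) = C(10,1) · p^2 · (1−p)^9
= 10 · 0.027778 · 0.19381 = 0.0538352

0.05384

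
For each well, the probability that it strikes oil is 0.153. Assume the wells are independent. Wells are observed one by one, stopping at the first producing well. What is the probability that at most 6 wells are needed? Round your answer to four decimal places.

Y = number of wells to the first success; geometric, p = 0.153.
P(Y ≤ 6) = 1 − (1−p)^6 = 1 − 0.369233 = 0.630767

0.6308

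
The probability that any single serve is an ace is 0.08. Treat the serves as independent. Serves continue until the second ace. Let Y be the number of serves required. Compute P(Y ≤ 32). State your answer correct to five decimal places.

Finishing within 32 serves ⇔ at least 2 successes in the first 32. With X ~ Binomial(32, 0.08), P(Y ≤ 32) = 1 − P(X ≤ 1).
  k=0: C(32,0)·0.08^0·0.92^32 = 0.0693762
  k=1: C(32,1)·0.08^1·0.92^31 = 0.1930468
1 − 0.2624230 = 0.7375770

0.73758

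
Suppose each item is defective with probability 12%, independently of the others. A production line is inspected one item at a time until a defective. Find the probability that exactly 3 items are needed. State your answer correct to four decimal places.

0.0929

Geometric (trials to first success), p = 0.12.
P(Y = 3) = (1−p)^2 · p = 0.7744 · 0.12 = 0.092928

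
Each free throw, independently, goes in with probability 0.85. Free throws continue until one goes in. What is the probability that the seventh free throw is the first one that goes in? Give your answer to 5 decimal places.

0.00001

Geometric (trials to first success), p = 0.85.
P(Y = 7) = (1−p)^6 · p = 1.1391e-05 · 0.85 = 0.0000097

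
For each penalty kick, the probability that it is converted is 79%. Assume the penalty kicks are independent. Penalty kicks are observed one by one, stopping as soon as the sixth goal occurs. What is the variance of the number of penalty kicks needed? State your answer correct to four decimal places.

2.0189

Y = total penalty kicks until the sixth success; negative binomial with r=6, p=0.79.
Var(Y) = r(1−p)/p² = 6·0.21 / 0.79² = 2.018907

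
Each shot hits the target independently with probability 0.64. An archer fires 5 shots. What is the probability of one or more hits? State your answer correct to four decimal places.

0.9940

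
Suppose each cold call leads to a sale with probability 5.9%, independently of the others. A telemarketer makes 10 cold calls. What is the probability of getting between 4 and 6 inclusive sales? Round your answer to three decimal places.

X ~ Binomial(10, 0.059); P(4 ≤ X ≤ 6) = Σ C(10,k) p^k (1−p)^(10−k) over k:
  k=4: C(10,4)·0.059^4·0.941^6 = 0.00177
  k=5: C(10,5)·0.059^5·0.941^5 = 0.00013
  k=6: C(10,6)·0.059^6·0.941^4 = 0.00001
Total = 0.00191

0.002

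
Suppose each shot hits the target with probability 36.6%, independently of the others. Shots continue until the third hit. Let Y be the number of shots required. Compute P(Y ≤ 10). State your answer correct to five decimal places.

Finishing within 10 shots ⇔ at least 3 successes in the first 10. With X ~ Binomial(10, 0.366), P(Y ≤ 10) = 1 − P(X ≤ 2).
  k=0: C(10,0)·0.366^0·0.634^10 = 0.0104928
  k=1: C(10,1)·0.366^1·0.634^9 = 0.0605737
  k=2: C(10,2)·0.366^2·0.634^8 = 0.1573580
1 − 0.2284245 = 0.7715755

0.77158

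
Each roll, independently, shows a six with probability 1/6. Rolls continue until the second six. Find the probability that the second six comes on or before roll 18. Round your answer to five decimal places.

Finishing within 18 rolls ⇔ at least 2 successes in the first 18. With X ~ Binomial(18, 0.166667), P(Y ≤ 18) = 1 − P(X ≤ 1).
  k=0: C(18,0)·0.166667^0·0.833333^18 = 0.0375610
  k=1: C(18,1)·0.166667^1·0.833333^17 = 0.1352197
1 − 0.1727808 = 0.8272192

0.82722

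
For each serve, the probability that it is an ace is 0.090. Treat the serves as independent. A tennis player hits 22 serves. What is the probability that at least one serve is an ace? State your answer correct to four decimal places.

0.8744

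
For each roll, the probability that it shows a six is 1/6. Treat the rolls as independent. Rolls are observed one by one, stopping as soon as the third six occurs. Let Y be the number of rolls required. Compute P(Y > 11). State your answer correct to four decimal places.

0.7268

Needing more than 11 rolls ⇔ fewer than 3 successes in the first 11. With X ~ Binomial(11, 0.166667), P(Y > 11) = P(X ≤ 2).
  k=0: C(11,0)·0.166667^0·0.833333^11 = 0.134588
  k=1: C(11,1)·0.166667^1·0.833333^10 = 0.296094
  k=2: C(11,2)·0.166667^2·0.833333^9 = 0.296094
P(X ≤ 2) = 0.726775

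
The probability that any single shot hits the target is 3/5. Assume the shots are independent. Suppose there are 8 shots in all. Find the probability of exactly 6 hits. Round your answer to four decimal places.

0.2090

X ~ Binomial(n=8, p=0.60).
P(X=6) = C(8,6) · p^6 · (1−p)^2
= 28 · 0.046656 · 0.16 = 0.209019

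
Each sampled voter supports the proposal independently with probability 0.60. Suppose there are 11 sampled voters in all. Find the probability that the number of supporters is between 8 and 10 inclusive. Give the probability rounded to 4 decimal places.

0.2927

X ~ Binomial(11, 0.60); P(8 ≤ X ≤ 10) = Σ C(11,k) p^k (1−p)^(11−k) over k:
  k=8: C(11,8)·0.60^8·0.40^3 = 0.177367
  k=9: C(11,9)·0.60^9·0.40^2 = 0.088684
  k=10: C(11,10)·0.60^10·0.40^1 = 0.026605
Total = 0.292656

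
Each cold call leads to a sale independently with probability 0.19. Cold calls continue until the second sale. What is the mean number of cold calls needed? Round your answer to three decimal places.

10.526

Y = total cold calls until the second success; negative binomial with r=2, p=0.19.
E[Y] = r / p = 2 / 0.19 = 10.52632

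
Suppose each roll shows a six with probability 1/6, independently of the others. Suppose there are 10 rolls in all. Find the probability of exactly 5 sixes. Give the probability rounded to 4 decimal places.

0.0130

X ~ Binomial(n=10, p=0.166667).
P(X=5) = C(10,5) · p^5 · (1−p)^5
= 252 · 0.0001286 · 0.40188 = 0.013024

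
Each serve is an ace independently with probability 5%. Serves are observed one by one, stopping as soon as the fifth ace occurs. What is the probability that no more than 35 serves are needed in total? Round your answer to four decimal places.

0.0290

Finishing within 35 serves ⇔ at least 5 successes in the first 35. With X ~ Binomial(35, 0.05), P(Y ≤ 35) = 1 − P(X ≤ 4).
  k=0: C(35,0)·0.05^0·0.95^35 = 0.166083
  k=1: C(35,1)·0.05^1·0.95^34 = 0.305943
  k=2: C(35,2)·0.05^2·0.95^33 = 0.273739
  k=3: C(35,3)·0.05^3·0.95^32 = 0.158480
  k=4: C(35,4)·0.05^4·0.95^31 = 0.066729
1 − 0.970974 = 0.029026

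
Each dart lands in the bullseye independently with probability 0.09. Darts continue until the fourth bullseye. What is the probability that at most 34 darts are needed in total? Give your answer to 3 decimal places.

Finishing within 34 darts ⇔ at least 4 successes in the first 34. With X ~ Binomial(34, 0.09), P(Y ≤ 34) = 1 − P(X ≤ 3).
  k=0: C(34,0)·0.09^0·0.91^34 = 0.04050
  k=1: C(34,1)·0.09^1·0.91^33 = 0.13617
  k=2: C(34,2)·0.09^2·0.91^32 = 0.22221
  k=3: C(34,3)·0.09^3·0.91^31 = 0.23442
1 − 0.63331 = 0.36669

0.367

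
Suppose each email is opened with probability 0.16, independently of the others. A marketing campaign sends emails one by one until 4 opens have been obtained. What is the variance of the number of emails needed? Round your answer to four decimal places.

Y = total emails until the fourth success; negative binomial with r=4, p=0.16.
Var(Y) = r(1−p)/p² = 4·0.84 / 0.16² = 131.250000

131.2500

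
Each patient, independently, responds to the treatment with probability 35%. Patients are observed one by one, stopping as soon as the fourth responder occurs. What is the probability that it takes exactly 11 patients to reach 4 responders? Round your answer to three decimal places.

0.088

Y = trial on which the fourth success occurs; negative binomial, r=4, p=0.35.
P(Y=11) = C(10,3) · p^4 · (1−p)^7
= 120 · 0.015006 · 0.049022 = 0.08828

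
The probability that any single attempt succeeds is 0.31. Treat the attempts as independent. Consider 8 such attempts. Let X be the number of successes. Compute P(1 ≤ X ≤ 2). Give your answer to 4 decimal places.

X ~ Binomial(8, 0.31); P(1 ≤ X ≤ 2) = Σ C(8,k) p^k (1−p)^(8−k) over k:
  k=1: C(8,1)·0.31^1·0.69^7 = 0.184670
  k=2: C(8,2)·0.31^2·0.69^6 = 0.290386
Total = 0.475056

0.4751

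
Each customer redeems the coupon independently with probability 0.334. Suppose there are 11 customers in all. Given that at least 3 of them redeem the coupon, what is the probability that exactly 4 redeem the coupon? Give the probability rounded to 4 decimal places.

0.3111

X ~ Binomial(11, 0.334). Want P(X=4 | X≥3) = P(X=4) / P(X≥3).
P(X=4) = C(11,4)·0.334^4·0.666^7 = 0.238682
P(X≥3) = 1 − 0.011434 − 0.063079 − 0.158170 = 0.767317
Ratio = 0.238682 / 0.767317 = 0.311060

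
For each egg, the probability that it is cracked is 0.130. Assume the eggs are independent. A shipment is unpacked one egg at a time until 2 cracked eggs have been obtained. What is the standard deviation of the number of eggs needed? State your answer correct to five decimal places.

Y = total eggs until the second success; negative binomial with r=2, p=0.13.
SD(Y) = √[r(1−p)/p²] = √(102.9585799) = 10.1468507

10.14685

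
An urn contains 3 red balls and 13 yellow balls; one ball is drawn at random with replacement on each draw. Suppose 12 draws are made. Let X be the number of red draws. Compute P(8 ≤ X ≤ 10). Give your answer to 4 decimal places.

0.0004

X ~ Binomial(12, 0.1875); P(8 ≤ X ≤ 10) = Σ C(12,k) p^k (1−p)^(12−k) over k:
  k=8: C(12,8)·0.1875^8·0.8125^4 = 0.000330
  k=9: C(12,9)·0.1875^9·0.8125^3 = 0.000034
  k=10: C(12,10)·0.1875^10·0.8125^2 = 0.000002
Total = 0.000366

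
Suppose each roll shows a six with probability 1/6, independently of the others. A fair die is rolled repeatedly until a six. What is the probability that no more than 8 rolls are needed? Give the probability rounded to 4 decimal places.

Y = number of rolls to the first success; geometric, p = 0.166667.
P(Y ≤ 8) = 1 − (1−p)^8 = 1 − 0.232568 = 0.767432

0.7674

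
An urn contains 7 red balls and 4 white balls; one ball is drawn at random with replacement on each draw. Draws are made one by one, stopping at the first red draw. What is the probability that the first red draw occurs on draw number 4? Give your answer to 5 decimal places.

0.03060

Geometric (trials to first success), p = 0.636364.
P(Y = 4) = (1−p)^3 · p = 0.048084 · 0.636364 = 0.0305990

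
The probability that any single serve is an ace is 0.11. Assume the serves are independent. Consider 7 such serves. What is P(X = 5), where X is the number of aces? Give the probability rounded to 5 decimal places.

0.00027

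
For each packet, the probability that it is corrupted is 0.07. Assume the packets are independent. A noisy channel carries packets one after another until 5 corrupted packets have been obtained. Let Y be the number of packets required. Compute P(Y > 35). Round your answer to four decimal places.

Needing more than 35 packets ⇔ fewer than 5 successes in the first 35. With X ~ Binomial(35, 0.07), P(Y > 35) = P(X ≤ 4).
  k=0: C(35,0)·0.07^0·0.93^35 = 0.078868
  k=1: C(35,1)·0.07^1·0.93^34 = 0.207772
  k=2: C(35,2)·0.07^2·0.93^33 = 0.265858
  k=3: C(35,3)·0.07^3·0.93^32 = 0.220119
  k=4: C(35,4)·0.07^4·0.93^31 = 0.132545
P(X ≤ 4) = 0.905163

0.9052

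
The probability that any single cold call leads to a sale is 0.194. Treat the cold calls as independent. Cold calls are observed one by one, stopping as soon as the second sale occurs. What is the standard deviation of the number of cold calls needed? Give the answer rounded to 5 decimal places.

Y = total cold calls until the second success; negative binomial with r=2, p=0.194.
SD(Y) = √[r(1−p)/p²] = √(42.8313317) = 6.5445651

6.54457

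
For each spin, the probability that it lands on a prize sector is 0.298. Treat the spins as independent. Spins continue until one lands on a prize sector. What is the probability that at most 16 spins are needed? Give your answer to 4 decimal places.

Y = number of spins to the first success; geometric, p = 0.298.
P(Y ≤ 16) = 1 − (1−p)^16 = 1 − 0.003479 = 0.996521

0.9965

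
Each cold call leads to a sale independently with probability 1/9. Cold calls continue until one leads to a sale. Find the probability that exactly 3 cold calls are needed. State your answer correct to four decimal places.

0.0878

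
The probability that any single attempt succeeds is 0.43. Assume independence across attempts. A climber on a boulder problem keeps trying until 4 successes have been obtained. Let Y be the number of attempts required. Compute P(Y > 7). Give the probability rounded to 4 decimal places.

0.6502

Needing more than 7 attempts ⇔ fewer than 4 successes in the first 7. With X ~ Binomial(7, 0.43), P(Y > 7) = P(X ≤ 3).
  k=0: C(7,0)·0.43^0·0.57^7 = 0.019549
  k=1: C(7,1)·0.43^1·0.57^6 = 0.103232
  k=2: C(7,2)·0.43^2·0.57^5 = 0.233631
  k=3: C(7,3)·0.43^3·0.57^4 = 0.293747
P(X ≤ 3) = 0.650159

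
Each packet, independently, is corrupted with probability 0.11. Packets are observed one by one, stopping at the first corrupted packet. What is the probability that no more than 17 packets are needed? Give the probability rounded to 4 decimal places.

Y = number of packets to the first success; geometric, p = 0.11.
P(Y ≤ 17) = 1 − (1−p)^17 = 1 − 0.137921 = 0.862079

0.8621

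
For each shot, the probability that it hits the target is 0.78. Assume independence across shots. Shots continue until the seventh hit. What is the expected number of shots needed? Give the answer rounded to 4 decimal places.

8.9744

Y = total shots until the seventh success; negative binomial with r=7, p=0.78.
E[Y] = r / p = 7 / 0.78 = 8.974359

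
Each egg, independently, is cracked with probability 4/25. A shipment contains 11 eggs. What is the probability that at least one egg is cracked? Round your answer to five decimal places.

0.85308

P(at least one) = 1 − P(none) = 1 − (1 − 0.16)^11
= 1 − 0.1469170 = 0.8530830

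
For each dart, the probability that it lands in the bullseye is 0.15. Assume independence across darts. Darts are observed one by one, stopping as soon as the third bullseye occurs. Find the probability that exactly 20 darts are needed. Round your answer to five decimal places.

0.03642

Y = trial on which the third success occurs; negative binomial, r=3, p=0.15.
P(Y=20) = C(19,2) · p^3 · (1−p)^17
= 171 · 0.003375 · 0.063113 = 0.0364243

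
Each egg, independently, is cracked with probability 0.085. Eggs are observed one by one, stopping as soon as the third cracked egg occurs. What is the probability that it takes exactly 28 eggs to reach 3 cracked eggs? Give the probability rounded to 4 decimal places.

0.0234

Y = trial on which the third success occurs; negative binomial, r=3, p=0.085.
P(Y=28) = C(27,2) · p^3 · (1−p)^25
= 351 · 0.00061412 · 0.10852 = 0.023393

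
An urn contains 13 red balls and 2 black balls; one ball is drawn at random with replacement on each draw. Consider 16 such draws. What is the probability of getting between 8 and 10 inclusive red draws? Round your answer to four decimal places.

0.0135

X ~ Binomial(16, 0.866667); P(8 ≤ X ≤ 10) = Σ C(16,k) p^k (1−p)^(16−k) over k:
  k=8: C(16,8)·0.866667^8·0.133333^8 = 0.000409
  k=9: C(16,9)·0.866667^9·0.133333^7 = 0.002364
  k=10: C(16,10)·0.866667^10·0.133333^6 = 0.010757
Total = 0.013530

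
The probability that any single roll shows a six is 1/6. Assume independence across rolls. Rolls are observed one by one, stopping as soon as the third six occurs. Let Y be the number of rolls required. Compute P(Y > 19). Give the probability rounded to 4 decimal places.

0.3643

Needing more than 19 rolls ⇔ fewer than 3 successes in the first 19. With X ~ Binomial(19, 0.166667), P(Y > 19) = P(X ≤ 2).
  k=0: C(19,0)·0.166667^0·0.833333^19 = 0.031301
  k=1: C(19,1)·0.166667^1·0.833333^18 = 0.118943
  k=2: C(19,2)·0.166667^2·0.833333^17 = 0.214098
P(X ≤ 2) = 0.364342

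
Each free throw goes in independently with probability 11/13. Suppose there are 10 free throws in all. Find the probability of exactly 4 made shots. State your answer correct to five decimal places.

0.00143

X ~ Binomial(n=10, p=0.846154).
P(X=4) = C(10,4) · p^4 · (1−p)^6
= 210 · 0.51262 · 1.3259e-05 = 0.0014274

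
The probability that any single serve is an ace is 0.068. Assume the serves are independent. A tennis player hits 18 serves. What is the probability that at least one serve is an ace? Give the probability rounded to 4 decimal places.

P(at least one) = 1 − P(none) = 1 − (1 − 0.068)^18
= 1 − 0.281505 = 0.718495

0.7185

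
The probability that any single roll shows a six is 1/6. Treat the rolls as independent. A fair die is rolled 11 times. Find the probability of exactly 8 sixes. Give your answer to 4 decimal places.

0.0001

X ~ Binomial(n=11, p=0.166667).
P(X=8) = C(11,8) · p^8 · (1−p)^3
= 165 · 5.9537e-07 · 0.5787 = 0.000057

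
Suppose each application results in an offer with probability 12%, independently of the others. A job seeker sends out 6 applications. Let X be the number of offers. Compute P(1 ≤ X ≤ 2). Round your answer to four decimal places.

X ~ Binomial(6, 0.12); P(1 ≤ X ≤ 2) = Σ C(6,k) p^k (1−p)^(6−k) over k:
  k=1: C(6,1)·0.12^1·0.88^5 = 0.379967
  k=2: C(6,2)·0.12^2·0.88^4 = 0.129534
Total = 0.509501

0.5095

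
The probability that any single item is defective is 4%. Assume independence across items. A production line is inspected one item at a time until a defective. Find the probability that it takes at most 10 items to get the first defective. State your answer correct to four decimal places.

0.3352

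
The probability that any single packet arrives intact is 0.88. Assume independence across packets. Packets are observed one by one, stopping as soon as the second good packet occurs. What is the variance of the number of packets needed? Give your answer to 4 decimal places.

Y = total packets until the second success; negative binomial with r=2, p=0.88.
Var(Y) = r(1−p)/p² = 2·0.12 / 0.88² = 0.309917

0.3099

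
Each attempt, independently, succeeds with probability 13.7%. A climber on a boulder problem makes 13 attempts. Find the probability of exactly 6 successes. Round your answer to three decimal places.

0.004

X ~ Binomial(n=13, p=0.137).
P(X=6) = C(13,6) · p^6 · (1−p)^7
= 1716 · 6.6119e-06 · 0.35651 = 0.00404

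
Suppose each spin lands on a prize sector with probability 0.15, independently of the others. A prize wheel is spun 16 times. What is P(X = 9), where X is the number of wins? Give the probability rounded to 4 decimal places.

X ~ Binomial(n=16, p=0.15).
P(X=9) = C(16,9) · p^9 · (1−p)^7
= 11440 · 3.8443e-08 · 0.32058 = 0.000141

0.0001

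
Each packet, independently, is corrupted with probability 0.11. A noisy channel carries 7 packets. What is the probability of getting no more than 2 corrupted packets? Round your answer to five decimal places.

0.96688

X ~ Binomial(7, 0.11); P(X ≤ 2) = Σ C(7,k) p^k (1−p)^(7−k) over k:
  k=0: C(7,0)·0.11^0·0.89^7 = 0.4423133
  k=1: C(7,1)·0.11^1·0.89^6 = 0.3826756
  k=2: C(7,2)·0.11^2·0.89^5 = 0.1418910
Total = 0.9668799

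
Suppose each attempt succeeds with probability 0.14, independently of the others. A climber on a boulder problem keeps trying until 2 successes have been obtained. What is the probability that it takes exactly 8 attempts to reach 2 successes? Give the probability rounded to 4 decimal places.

0.0555

Y = trial on which the second success occurs; negative binomial, r=2, p=0.14.
P(Y=8) = C(7,1) · p^2 · (1−p)^6
= 7 · 0.0196 · 0.40457 = 0.055507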